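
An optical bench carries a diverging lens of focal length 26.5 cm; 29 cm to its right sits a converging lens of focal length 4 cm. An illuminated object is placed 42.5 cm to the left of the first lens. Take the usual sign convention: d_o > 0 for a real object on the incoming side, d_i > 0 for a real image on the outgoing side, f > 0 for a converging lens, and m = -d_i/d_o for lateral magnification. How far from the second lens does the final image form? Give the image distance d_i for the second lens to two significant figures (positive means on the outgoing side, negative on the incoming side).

Applying the thin-lens equation to the first lens, 1/(-26.5) = 1/42.5 + 1/d_i1, which gives d_i1 = -16.322 cm.
The intermediate image is virtual, 16.322 cm to the left of lens 1, so d_o2 = L - d_i1 = 29 - (-16.322) = 45.322 cm.
Applying the thin-lens equation again with f_2 = 4 cm and d_o2 = 45.322 cm gives d_i2 = 4.387 cm.

4.4 cm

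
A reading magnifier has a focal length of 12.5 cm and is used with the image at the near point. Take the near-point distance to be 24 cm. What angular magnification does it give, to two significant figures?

2.9

M = 1 + D/f = 1 + 24/12.5 = 2.920.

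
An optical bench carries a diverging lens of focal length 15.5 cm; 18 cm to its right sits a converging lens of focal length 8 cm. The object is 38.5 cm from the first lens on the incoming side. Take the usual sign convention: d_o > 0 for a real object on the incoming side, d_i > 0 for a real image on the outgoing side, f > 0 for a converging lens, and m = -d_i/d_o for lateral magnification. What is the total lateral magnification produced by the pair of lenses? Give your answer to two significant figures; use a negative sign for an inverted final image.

First lens: d_i1 = 1/(1/(-15.5) - 1/38.5) = -11.051 cm.
m_1 = -(-11.051)/38.5 = 0.2870.
The intermediate image is virtual, 11.051 cm to the left of lens 1, so d_o2 = L - d_i1 = 18 - (-11.051) = 29.051 cm.
Second lens: d_i2 = 1/(1/8 - 1/(29.051)) = 11.040 cm.
m_2 = -(11.040)/(29.051) = -0.3800.
Total m = m_1 x m_2 = (0.2870)(-0.3800) = -0.1091.

-0.11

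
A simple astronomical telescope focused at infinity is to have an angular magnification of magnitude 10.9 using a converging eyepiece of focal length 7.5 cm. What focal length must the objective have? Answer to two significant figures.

82 cm

|M| = f_obj/|f_eye|, so f_obj = |M| x |f_eye| = 10.9 x 7.5 = 81.750 cm.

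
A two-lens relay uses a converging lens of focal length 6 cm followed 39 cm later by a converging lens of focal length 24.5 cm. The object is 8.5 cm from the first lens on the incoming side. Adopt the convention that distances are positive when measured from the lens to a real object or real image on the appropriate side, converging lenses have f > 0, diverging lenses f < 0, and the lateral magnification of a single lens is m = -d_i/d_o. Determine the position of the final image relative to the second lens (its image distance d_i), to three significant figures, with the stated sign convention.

-77.2 cm

Applying the thin-lens equation to the first lens, 1/6 = 1/8.5 + 1/d_i1, which gives d_i1 = 20.400 cm.
That image sits 18.600 cm in front of the second lens, so d_o2 = 18.600 cm.
Applying the thin-lens equation again with f_2 = 24.5 cm and d_o2 = 18.600 cm gives d_i2 = -77.237 cm.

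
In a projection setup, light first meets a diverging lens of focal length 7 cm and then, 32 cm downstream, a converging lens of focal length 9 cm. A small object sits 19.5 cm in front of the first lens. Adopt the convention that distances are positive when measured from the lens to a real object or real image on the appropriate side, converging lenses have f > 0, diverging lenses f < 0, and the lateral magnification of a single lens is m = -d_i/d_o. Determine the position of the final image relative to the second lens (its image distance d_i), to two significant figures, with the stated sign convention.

First lens: d_i1 = 1/(1/(-7) - 1/19.5) = -5.151 cm.
The intermediate image is virtual, 5.151 cm to the left of lens 1, so d_o2 = L - d_i1 = 32 - (-5.151) = 37.151 cm.
Second lens: d_i2 = 1/(1/9 - 1/(37.151)) = 11.877 cm.

12 cm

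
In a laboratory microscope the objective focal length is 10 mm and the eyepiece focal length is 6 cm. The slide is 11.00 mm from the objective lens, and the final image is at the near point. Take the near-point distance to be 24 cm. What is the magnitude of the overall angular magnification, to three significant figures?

Convert to cm: f_obj = 10 mm = 1 cm; d_o = 11.00 mm = 1.10 cm.
Objective: 1/d_i = 1/f_obj - 1/d_o = 1/1 - 1/1.10 = 0.09091 cm^-1, so d_i = 11.000 cm.
m_obj = -d_i/d_o = -11.000/1.10 = -10.000.
Eyepiece angular magnification (image at near point): M_eye = 1 + D/f_e = 1 + 24/6 = 5.000.
Overall M = m_obj x M_eye = (-10.000)(5.000) = -50.00.
|M| = 50.00.

50.0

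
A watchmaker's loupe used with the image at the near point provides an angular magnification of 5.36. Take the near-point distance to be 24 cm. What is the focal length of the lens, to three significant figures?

For the image at the near point, M = 1 + D/f.
f = D/(M - 1) = 24/(5.36 - 1) = 5.505 cm.

5.50 cm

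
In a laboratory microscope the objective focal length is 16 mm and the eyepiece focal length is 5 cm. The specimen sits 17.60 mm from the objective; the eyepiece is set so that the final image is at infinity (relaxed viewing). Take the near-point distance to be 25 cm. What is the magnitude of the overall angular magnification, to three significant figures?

Convert to cm: f_obj = 16 mm = 1.6 cm; d_o = 17.60 mm = 1.76 cm.
Objective: 1/d_i = 1/f_obj - 1/d_o = 1/1.6 - 1/1.76 = 0.05682 cm^-1, so d_i = 17.600 cm.
m_obj = -d_i/d_o = -17.600/1.76 = -10.000.
Eyepiece angular magnification (image at infinity): M_eye = D/f_e = 25/5 = 5.000.
Overall M = m_obj x M_eye = (-10.000)(5.000) = -50.00.
|M| = 50.00.

50.0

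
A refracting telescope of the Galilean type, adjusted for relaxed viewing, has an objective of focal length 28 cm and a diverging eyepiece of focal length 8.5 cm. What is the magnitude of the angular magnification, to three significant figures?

3.29

|M| = f_obj/|f_eye| = 28/8.5 = 3.294.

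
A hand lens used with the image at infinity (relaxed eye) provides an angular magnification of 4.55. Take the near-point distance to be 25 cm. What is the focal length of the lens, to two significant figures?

5.5 cm

For the image at infinity, M = D/f.
f = D/M = 25/4.55 = 5.495 cm.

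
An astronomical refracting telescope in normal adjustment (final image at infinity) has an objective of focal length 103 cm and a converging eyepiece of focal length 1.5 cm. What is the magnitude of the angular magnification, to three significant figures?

68.7

|M| = f_obj/|f_eye| = 103/1.5 = 68.667.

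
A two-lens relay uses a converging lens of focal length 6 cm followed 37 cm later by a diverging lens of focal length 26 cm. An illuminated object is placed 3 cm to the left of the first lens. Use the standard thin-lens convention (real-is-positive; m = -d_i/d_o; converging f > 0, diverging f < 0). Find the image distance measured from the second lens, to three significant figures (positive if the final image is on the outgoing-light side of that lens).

First lens: d_i1 = 1/(1/6 - 1/3) = -6.000 cm.
The intermediate image is virtual, 6.000 cm to the left of lens 1, so d_o2 = L - d_i1 = 37 - (-6.000) = 43.000 cm.
Second lens: d_i2 = 1/(1/(-26) - 1/(43.000)) = -16.203 cm.

-16.2 cm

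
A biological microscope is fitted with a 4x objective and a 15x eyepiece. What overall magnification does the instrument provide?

60

The overall magnification of a compound microscope is the product of the objective and eyepiece magnifications:
M = M_obj x M_eye = 4 x 15 = 60.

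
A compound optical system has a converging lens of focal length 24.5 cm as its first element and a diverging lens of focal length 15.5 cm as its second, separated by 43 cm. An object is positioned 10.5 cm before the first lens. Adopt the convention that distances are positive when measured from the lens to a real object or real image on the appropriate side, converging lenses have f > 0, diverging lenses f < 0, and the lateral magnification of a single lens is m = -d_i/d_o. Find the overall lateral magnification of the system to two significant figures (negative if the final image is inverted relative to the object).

0.35

Lens 1: 1/d_i1 = 1/f_1 - 1/d_o1 = 1/24.5 - 1/10.5 = -0.05442 cm^-1, so d_i1 = -18.375 cm.
m_1 = -(-18.375)/10.5 = 1.7500.
The intermediate image is virtual, 18.375 cm to the left of lens 1, so d_o2 = L - d_i1 = 43 - (-18.375) = 61.375 cm.
Lens 2: 1/d_i2 = 1/f_2 - 1/d_o2 = 1/(-15.5) - 1/(61.375) = -0.08081 cm^-1, so d_i2 = -12.375 cm.
m_2 = -(-12.375)/(61.375) = 0.2016.
The system's lateral magnification is m_1 m_2 = (1.7500)(0.2016) = 0.3528.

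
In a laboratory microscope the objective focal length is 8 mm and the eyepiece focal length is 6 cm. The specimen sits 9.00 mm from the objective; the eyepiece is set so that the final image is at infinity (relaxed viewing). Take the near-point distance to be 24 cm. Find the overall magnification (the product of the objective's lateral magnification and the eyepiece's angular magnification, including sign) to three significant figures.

Convert to cm: f_obj = 8 mm = 0.8 cm; d_o = 9.00 mm = 0.90 cm.
Objective: 1/d_i = 1/f_obj - 1/d_o = 1/0.8 - 1/0.90 = 0.13889 cm^-1, so d_i = 7.200 cm.
m_obj = -d_i/d_o = -7.200/0.90 = -8.000.
Eyepiece angular magnification (image at infinity): M_eye = D/f_e = 24/6 = 4.000.
Overall M = m_obj x M_eye = (-8.000)(4.000) = -32.00.

-32.0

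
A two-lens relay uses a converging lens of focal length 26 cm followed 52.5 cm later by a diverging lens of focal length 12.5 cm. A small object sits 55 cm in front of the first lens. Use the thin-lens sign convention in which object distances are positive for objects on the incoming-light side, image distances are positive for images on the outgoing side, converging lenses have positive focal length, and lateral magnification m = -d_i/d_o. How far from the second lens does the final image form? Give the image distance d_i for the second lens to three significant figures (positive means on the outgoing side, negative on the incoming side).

Applying the thin-lens equation to the first lens, 1/26 = 1/55 + 1/d_i1, which gives d_i1 = 49.310 cm.
That image sits 3.190 cm in front of the second lens, so d_o2 = 3.190 cm.
Applying the thin-lens equation again with f_2 = -12.5 cm and d_o2 = 3.190 cm gives d_i2 = -2.541 cm.

-2.54 cm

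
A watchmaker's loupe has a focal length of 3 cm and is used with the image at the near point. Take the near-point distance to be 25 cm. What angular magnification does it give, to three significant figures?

M = 1 + D/f = 1 + 25/3 = 9.333.

9.33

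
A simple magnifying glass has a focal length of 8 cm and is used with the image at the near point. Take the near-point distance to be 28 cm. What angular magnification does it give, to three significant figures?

M = 1 + D/f = 1 + 28/8 = 4.500.

4.50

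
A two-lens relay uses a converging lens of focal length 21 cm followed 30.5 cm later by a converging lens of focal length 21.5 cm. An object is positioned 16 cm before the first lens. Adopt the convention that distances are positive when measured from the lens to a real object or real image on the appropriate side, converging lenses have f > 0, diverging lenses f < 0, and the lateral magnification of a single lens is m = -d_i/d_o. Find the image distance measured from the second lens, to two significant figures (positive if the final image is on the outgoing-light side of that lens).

Lens 1: 1/d_i1 = 1/f_1 - 1/d_o1 = 1/21 - 1/16 = -0.01488 cm^-1, so d_i1 = -67.200 cm.
The intermediate image is virtual, 67.200 cm to the left of lens 1, so d_o2 = L - d_i1 = 30.5 - (-67.200) = 97.700 cm.
Lens 2: 1/d_i2 = 1/f_2 - 1/d_o2 = 1/21.5 - 1/(97.700) = 0.03628 cm^-1, so d_i2 = 27.566 cm.

28 cm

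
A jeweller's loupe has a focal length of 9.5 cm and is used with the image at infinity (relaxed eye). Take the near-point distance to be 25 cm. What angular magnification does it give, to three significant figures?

2.63

M = D/f = 25/9.5 = 2.632.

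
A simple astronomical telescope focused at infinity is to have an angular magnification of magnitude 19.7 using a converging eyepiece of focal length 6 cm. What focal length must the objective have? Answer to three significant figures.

|M| = f_obj/|f_eye|, so f_obj = |M| x |f_eye| = 19.7 x 6 = 118.200 cm.

118 cm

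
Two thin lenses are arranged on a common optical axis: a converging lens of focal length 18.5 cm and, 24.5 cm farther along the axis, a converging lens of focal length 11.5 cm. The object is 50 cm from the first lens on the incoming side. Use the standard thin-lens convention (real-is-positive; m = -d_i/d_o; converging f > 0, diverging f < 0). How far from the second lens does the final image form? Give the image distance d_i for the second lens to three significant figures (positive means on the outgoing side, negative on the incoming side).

First lens: d_i1 = 1/(1/18.5 - 1/50) = 29.365 cm.
This image would form 29.365 cm past lens 1, i.e. 4.865 cm beyond lens 2, so it is a virtual object for lens 2: d_o2 = 24.5 - 29.365 = -4.865 cm.
Second lens: d_i2 = 1/(1/11.5 - 1/(-4.865)) = 3.419 cm.

3.42 cm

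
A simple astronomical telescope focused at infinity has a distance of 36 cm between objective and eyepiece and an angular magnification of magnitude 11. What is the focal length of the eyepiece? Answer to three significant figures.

3.00 cm

In normal adjustment the tube length equals f_obj + f_eye and |M| = f_obj/f_eye.
So f_obj = 11 f_eye and 11 f_eye + f_eye = 36 cm, giving f_eye = 36/12 = 3.000 cm and f_obj = 33.000 cm.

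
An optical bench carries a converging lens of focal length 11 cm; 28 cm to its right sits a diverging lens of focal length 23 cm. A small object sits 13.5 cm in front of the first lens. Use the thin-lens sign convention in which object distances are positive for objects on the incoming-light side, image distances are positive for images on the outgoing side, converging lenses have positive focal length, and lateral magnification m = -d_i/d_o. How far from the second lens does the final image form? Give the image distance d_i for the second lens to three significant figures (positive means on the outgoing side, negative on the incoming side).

Lens 1: 1/d_i1 = 1/f_1 - 1/d_o1 = 1/11 - 1/13.5 = 0.01684 cm^-1, so d_i1 = 59.400 cm.
This image would form 59.400 cm past lens 1, i.e. 31.400 cm beyond lens 2, so it is a virtual object for lens 2: d_o2 = 28 - 59.400 = -31.400 cm.
Lens 2: 1/d_i2 = 1/f_2 - 1/d_o2 = 1/(-23) - 1/(-31.400) = -0.01163 cm^-1, so d_i2 = -85.976 cm.

-86.0 cm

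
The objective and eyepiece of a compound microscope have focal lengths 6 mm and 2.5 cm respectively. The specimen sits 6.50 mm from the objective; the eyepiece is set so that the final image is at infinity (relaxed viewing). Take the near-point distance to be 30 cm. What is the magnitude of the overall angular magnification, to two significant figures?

Convert to cm: f_obj = 6 mm = 0.6 cm; d_o = 6.50 mm = 0.65 cm.
Objective: 1/d_i = 1/f_obj - 1/d_o = 1/0.6 - 1/0.65 = 0.12821 cm^-1, so d_i = 7.800 cm.
m_obj = -d_i/d_o = -7.800/0.65 = -12.000.
Eyepiece angular magnification (image at infinity): M_eye = D/f_e = 30/2.5 = 12.000.
Overall M = m_obj x M_eye = (-12.000)(12.000) = -144.00.
|M| = 144.00.

140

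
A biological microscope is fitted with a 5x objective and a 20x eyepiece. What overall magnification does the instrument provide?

100

The overall magnification of a compound microscope is the product of the objective and eyepiece magnifications:
M = M_obj x M_eye = 5 x 20 = 100.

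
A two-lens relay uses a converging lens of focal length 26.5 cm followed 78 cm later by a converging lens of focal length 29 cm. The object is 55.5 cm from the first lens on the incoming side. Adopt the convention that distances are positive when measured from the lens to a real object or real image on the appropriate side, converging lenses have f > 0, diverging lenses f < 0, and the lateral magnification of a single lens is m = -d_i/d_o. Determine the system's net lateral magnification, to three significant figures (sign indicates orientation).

First lens: d_i1 = 1/(1/26.5 - 1/55.5) = 50.716 cm.
m_1 = -(50.716)/55.5 = -0.9138.
The intermediate image is 50.716 cm to the right of lens 1, so d_o2 = L - d_i1 = 78 - 50.716 = 27.284 cm.
Second lens: d_i2 = 1/(1/29 - 1/(27.284)) = -461.231 cm.
m_2 = -(-461.231)/(27.284) = 16.9045.
The system's lateral magnification is m_1 m_2 = (-0.9138)(16.9045) = -15.4472.

-15.4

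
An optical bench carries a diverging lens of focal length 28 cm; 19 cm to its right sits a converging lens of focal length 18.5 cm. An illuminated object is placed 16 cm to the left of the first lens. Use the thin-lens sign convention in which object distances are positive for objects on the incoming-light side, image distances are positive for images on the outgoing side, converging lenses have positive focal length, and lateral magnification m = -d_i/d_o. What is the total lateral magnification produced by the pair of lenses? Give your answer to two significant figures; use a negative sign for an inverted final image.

Applying the thin-lens equation to the first lens, 1/(-28) = 1/16 + 1/d_i1, which gives d_i1 = -10.182 cm.
Its lateral magnification is m_1 = -d_i1/d_o1 = -(-10.182)/16 = 0.6364.
The intermediate image is virtual, 10.182 cm to the left of lens 1, so d_o2 = L - d_i1 = 19 - (-10.182) = 29.182 cm.
Applying the thin-lens equation again with f_2 = 18.5 cm and d_o2 = 29.182 cm gives d_i2 = 50.540 cm.
m_2 = -(50.540)/(29.182) = -1.7319.
Total m = m_1 x m_2 = (0.6364)(-1.7319) = -1.1021.

-1.1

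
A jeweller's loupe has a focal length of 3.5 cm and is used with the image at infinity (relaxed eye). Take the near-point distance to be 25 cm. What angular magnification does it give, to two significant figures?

7.1

M = D/f = 25/3.5 = 7.143.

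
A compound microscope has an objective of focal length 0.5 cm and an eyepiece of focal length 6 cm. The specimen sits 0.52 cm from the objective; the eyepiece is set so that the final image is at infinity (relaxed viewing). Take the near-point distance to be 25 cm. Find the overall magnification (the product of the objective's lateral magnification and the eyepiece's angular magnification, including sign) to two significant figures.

Objective: 1/d_i = 1/f_obj - 1/d_o = 1/0.5 - 1/0.52 = 0.07692 cm^-1, so d_i = 13.000 cm.
m_obj = -d_i/d_o = -13.000/0.52 = -25.000.
Eyepiece angular magnification (image at infinity): M_eye = D/f_e = 25/6 = 4.167.
Overall M = m_obj x M_eye = (-25.000)(4.167) = -104.17.

-100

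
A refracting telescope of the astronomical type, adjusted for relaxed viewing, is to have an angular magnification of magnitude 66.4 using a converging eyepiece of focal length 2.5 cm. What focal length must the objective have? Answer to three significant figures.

|M| = f_obj/|f_eye|, so f_obj = |M| x |f_eye| = 66.4 x 2.5 = 166.000 cm.

166 cm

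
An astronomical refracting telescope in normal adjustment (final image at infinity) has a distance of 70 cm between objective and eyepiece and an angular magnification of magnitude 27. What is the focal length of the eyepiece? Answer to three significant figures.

In normal adjustment the tube length equals f_obj + f_eye and |M| = f_obj/f_eye.
So f_obj = 27 f_eye and 27 f_eye + f_eye = 70 cm, giving f_eye = 70/28 = 2.500 cm and f_obj = 67.500 cm.

2.50 cm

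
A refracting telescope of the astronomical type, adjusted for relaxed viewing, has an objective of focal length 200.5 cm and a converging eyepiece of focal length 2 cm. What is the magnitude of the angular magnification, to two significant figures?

100

|M| = f_obj/|f_eye| = 200.5/2 = 100.250.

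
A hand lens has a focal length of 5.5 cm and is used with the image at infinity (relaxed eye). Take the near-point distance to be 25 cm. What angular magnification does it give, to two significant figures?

4.5

M = D/f = 25/5.5 = 4.545.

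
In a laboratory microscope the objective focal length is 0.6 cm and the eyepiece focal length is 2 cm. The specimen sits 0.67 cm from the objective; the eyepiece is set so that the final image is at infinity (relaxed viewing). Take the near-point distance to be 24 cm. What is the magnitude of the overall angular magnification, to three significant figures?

Objective: 1/d_i = 1/f_obj - 1/d_o = 1/0.6 - 1/0.67 = 0.17413 cm^-1, so d_i = 5.743 cm.
m_obj = -d_i/d_o = -5.743/0.67 = -8.571.
Eyepiece angular magnification (image at infinity): M_eye = D/f_e = 24/2 = 12.000.
Overall M = m_obj x M_eye = (-8.571)(12.000) = -102.86.
|M| = 102.86.

103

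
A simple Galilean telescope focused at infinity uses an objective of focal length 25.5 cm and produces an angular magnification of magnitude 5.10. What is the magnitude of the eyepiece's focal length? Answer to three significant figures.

|M| = f_obj/|f_eye|, so |f_eye| = f_obj/|M| = 25.5/5.1 = 5.000 cm.
(The eyepiece is diverging, so its signed focal length is -5.000 cm.)

5.00 cm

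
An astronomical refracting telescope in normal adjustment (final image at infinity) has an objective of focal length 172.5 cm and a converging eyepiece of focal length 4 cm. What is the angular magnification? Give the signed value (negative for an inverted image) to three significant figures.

M = -f_obj/f_eye = -172.5/(4) = -43.125.

-43.1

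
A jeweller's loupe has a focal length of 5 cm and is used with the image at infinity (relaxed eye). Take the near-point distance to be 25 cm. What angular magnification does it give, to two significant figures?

M = D/f = 25/5 = 5.000.

5.0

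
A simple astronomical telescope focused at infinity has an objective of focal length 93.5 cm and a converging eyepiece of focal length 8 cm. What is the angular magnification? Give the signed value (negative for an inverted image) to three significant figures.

-11.7

M = -f_obj/f_eye = -93.5/(8) = -11.688.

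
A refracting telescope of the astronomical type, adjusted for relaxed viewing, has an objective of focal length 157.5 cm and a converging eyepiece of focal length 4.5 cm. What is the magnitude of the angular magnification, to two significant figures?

|M| = f_obj/|f_eye| = 157.5/4.5 = 35.000.

35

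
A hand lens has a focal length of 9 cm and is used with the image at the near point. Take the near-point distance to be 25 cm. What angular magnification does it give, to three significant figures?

3.78

M = 1 + D/f = 1 + 25/9 = 3.778.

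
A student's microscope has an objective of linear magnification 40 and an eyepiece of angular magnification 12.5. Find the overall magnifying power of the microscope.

The overall magnification of a compound microscope is the product of the objective and eyepiece magnifications:
M = M_obj x M_eye = 40 x 12.5 = 500.

500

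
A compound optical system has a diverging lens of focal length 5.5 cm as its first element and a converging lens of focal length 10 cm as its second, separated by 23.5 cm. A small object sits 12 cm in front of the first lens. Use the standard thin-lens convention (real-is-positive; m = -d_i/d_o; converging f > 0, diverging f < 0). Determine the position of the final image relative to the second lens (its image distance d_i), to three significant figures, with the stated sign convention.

15.8 cm

Applying the thin-lens equation to the first lens, 1/(-5.5) = 1/12 + 1/d_i1, which gives d_i1 = -3.771 cm.
With d_i1 < 0 the first image is virtual and lies on the object side; the object distance for lens 2 is d_o2 = 23.5 - (-3.771) = 27.271 cm.
Applying the thin-lens equation again with f_2 = 10 cm and d_o2 = 27.271 cm gives d_i2 = 15.790 cm.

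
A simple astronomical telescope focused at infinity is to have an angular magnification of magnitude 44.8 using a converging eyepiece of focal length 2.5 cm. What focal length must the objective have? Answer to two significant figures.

|M| = f_obj/|f_eye|, so f_obj = |M| x |f_eye| = 44.8 x 2.5 = 112.000 cm.

110 cm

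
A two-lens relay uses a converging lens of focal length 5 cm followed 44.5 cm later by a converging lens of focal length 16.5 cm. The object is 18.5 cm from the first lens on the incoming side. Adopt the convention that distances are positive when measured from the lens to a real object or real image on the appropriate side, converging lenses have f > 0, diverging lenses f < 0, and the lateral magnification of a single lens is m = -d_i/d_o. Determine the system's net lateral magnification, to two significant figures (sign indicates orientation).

First lens: d_i1 = 1/(1/5 - 1/18.5) = 6.852 cm.
m_1 = -(6.852)/18.5 = -0.3704.
That image sits 37.648 cm in front of the second lens, so d_o2 = 37.648 cm.
Second lens: d_i2 = 1/(1/16.5 - 1/(37.648)) = 29.373 cm.
m_2 = -(29.373)/(37.648) = -0.7802.
Total m = m_1 x m_2 = (-0.3704)(-0.7802) = 0.2890.

0.29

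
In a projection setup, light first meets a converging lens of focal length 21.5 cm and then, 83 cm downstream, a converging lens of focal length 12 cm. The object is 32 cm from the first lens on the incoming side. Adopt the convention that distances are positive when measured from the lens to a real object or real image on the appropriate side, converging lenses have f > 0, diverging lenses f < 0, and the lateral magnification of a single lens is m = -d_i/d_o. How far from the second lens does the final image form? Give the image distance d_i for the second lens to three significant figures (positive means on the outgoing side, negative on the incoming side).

38.3 cm

First lens: d_i1 = 1/(1/21.5 - 1/32) = 65.524 cm.
The intermediate image is 65.524 cm to the right of lens 1, so d_o2 = L - d_i1 = 83 - 65.524 = 17.476 cm.
Second lens: d_i2 = 1/(1/12 - 1/(17.476)) = 38.296 cm.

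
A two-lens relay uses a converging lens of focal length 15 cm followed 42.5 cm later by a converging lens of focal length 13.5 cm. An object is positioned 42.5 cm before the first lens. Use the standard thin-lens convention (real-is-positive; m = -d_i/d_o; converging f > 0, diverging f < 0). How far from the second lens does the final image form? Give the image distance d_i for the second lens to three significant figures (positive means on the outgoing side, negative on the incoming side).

Applying the thin-lens equation to the first lens, 1/15 = 1/42.5 + 1/d_i1, which gives d_i1 = 23.182 cm.
That image sits 19.318 cm in front of the second lens, so d_o2 = 19.318 cm.
Applying the thin-lens equation again with f_2 = 13.5 cm and d_o2 = 19.318 cm gives d_i2 = 44.824 cm.

44.8 cm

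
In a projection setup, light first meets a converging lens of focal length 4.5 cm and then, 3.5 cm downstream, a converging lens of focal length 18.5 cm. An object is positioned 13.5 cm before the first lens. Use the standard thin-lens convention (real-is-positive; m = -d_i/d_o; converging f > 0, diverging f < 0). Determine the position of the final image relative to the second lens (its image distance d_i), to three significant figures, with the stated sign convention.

2.76 cm

First lens: d_i1 = 1/(1/4.5 - 1/13.5) = 6.750 cm.
Since 6.750 cm > 3.5 cm, the first image lies past the second lens and serves as a virtual object: d_o2 = L - d_i1 = -3.250 cm.
Second lens: d_i2 = 1/(1/18.5 - 1/(-3.250)) = 2.764 cm.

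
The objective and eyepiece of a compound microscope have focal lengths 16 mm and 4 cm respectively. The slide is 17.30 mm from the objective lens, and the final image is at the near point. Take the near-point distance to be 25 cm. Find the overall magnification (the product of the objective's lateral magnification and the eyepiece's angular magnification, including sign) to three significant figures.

-89.2

Convert to cm: f_obj = 16 mm = 1.6 cm; d_o = 17.30 mm = 1.73 cm.
Objective: 1/d_i = 1/f_obj - 1/d_o = 1/1.6 - 1/1.73 = 0.04697 cm^-1, so d_i = 21.292 cm.
m_obj = -d_i/d_o = -21.292/1.73 = -12.308.
Eyepiece angular magnification (image at near point): M_eye = 1 + D/f_e = 1 + 25/4 = 7.250.
Overall M = m_obj x M_eye = (-12.308)(7.250) = -89.23.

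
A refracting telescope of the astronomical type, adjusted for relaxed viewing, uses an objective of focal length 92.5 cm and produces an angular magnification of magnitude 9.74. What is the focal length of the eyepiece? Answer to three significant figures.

9.50 cm

|M| = f_obj/f_eye, so f_eye = f_obj/|M| = 92.5/9.74 = 9.497 cm.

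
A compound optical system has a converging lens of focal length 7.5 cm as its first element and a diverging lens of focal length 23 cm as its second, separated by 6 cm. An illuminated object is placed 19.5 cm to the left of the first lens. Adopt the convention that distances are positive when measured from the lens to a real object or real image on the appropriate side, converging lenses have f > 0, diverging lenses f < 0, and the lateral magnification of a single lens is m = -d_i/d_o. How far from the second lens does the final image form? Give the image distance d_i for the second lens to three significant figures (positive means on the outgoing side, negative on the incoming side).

First lens: d_i1 = 1/(1/7.5 - 1/19.5) = 12.188 cm.
Since 12.188 cm > 6 cm, the first image lies past the second lens and serves as a virtual object: d_o2 = L - d_i1 = -6.188 cm.
Second lens: d_i2 = 1/(1/(-23) - 1/(-6.188)) = 8.465 cm.

8.46 cm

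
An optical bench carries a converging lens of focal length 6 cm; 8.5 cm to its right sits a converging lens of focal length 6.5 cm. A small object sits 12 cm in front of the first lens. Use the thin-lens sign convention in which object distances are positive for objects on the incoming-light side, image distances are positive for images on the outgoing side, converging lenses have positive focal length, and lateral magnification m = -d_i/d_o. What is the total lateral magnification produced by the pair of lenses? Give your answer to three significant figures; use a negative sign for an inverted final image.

Applying the thin-lens equation to the first lens, 1/6 = 1/12 + 1/d_i1, which gives d_i1 = 12.000 cm.
Its lateral magnification is m_1 = -d_i1/d_o1 = -(12.000)/12 = -1.0000.
This image would form 12.000 cm past lens 1, i.e. 3.500 cm beyond lens 2, so it is a virtual object for lens 2: d_o2 = 8.5 - 12.000 = -3.500 cm.
Applying the thin-lens equation again with f_2 = 6.5 cm and d_o2 = -3.500 cm gives d_i2 = 2.275 cm.
m_2 = -(2.275)/(-3.500) = 0.6500.
The system's lateral magnification is m_1 m_2 = (-1.0000)(0.6500) = -0.6500.

-0.650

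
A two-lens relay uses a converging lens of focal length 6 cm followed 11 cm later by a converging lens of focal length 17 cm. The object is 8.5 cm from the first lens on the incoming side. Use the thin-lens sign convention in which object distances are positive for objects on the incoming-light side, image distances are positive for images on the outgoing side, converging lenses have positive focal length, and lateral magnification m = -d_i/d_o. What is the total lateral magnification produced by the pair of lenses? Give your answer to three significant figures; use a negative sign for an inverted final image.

-1.55

Lens 1: 1/d_i1 = 1/f_1 - 1/d_o1 = 1/6 - 1/8.5 = 0.04902 cm^-1, so d_i1 = 20.400 cm.
m_1 = -(20.400)/8.5 = -2.4000.
This image would form 20.400 cm past lens 1, i.e. 9.400 cm beyond lens 2, so it is a virtual object for lens 2: d_o2 = 11 - 20.400 = -9.400 cm.
Lens 2: 1/d_i2 = 1/f_2 - 1/d_o2 = 1/17 - 1/(-9.400) = 0.16521 cm^-1, so d_i2 = 6.053 cm.
m_2 = -(6.053)/(-9.400) = 0.6439.
Total m = m_1 x m_2 = (-2.4000)(0.6439) = -1.5455.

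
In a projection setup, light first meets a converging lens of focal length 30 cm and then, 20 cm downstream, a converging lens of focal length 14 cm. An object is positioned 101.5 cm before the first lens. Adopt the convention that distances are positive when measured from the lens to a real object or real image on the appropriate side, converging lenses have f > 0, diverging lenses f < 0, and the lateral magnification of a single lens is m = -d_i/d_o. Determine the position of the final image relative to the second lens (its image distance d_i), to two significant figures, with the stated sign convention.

8.6 cm

First lens: d_i1 = 1/(1/30 - 1/101.5) = 42.587 cm.
This image would form 42.587 cm past lens 1, i.e. 22.587 cm beyond lens 2, so it is a virtual object for lens 2: d_o2 = 20 - 42.587 = -22.587 cm.
Second lens: d_i2 = 1/(1/14 - 1/(-22.587)) = 8.643 cm.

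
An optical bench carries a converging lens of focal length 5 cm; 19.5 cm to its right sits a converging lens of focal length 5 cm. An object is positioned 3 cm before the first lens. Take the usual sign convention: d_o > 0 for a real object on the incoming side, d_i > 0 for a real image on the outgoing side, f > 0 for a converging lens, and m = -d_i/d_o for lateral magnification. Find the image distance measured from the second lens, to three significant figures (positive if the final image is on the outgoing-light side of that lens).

Applying the thin-lens equation to the first lens, 1/5 = 1/3 + 1/d_i1, which gives d_i1 = -7.500 cm.
With d_i1 < 0 the first image is virtual and lies on the object side; the object distance for lens 2 is d_o2 = 19.5 - (-7.500) = 27.000 cm.
Applying the thin-lens equation again with f_2 = 5 cm and d_o2 = 27.000 cm gives d_i2 = 6.136 cm.

6.14 cm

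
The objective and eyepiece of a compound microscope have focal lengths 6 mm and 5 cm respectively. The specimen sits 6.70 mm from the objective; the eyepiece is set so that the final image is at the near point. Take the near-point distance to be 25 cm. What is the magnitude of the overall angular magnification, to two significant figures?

51

Convert to cm: f_obj = 6 mm = 0.6 cm; d_o = 6.70 mm = 0.67 cm.
Objective: 1/d_i = 1/f_obj - 1/d_o = 1/0.6 - 1/0.67 = 0.17413 cm^-1, so d_i = 5.743 cm.
m_obj = -d_i/d_o = -5.743/0.67 = -8.571.
Eyepiece angular magnification (image at near point): M_eye = 1 + D/f_e = 1 + 25/5 = 6.000.
Overall M = m_obj x M_eye = (-8.571)(6.000) = -51.43.
|M| = 51.43.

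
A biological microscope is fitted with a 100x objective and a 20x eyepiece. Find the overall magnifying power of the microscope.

2000

The overall magnification of a compound microscope is the product of the objective and eyepiece magnifications:
M = M_obj x M_eye = 100 x 20 = 2000.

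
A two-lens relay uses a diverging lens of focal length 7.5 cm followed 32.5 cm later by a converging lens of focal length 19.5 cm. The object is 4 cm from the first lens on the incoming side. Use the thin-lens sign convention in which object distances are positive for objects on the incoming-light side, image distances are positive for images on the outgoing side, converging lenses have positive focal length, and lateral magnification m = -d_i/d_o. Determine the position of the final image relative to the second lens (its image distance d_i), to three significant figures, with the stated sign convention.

First lens: d_i1 = 1/(1/(-7.5) - 1/4) = -2.609 cm.
With d_i1 < 0 the first image is virtual and lies on the object side; the object distance for lens 2 is d_o2 = 32.5 - (-2.609) = 35.109 cm.
Second lens: d_i2 = 1/(1/19.5 - 1/(35.109)) = 43.861 cm.

43.9 cm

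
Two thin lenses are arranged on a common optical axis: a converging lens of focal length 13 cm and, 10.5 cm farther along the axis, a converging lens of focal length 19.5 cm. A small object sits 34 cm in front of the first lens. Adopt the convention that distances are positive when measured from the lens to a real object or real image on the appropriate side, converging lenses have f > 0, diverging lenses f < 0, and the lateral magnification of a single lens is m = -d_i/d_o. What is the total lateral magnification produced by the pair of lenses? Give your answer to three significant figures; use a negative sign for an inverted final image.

Lens 1: 1/d_i1 = 1/f_1 - 1/d_o1 = 1/13 - 1/34 = 0.04751 cm^-1, so d_i1 = 21.048 cm.
m_1 = -(21.048)/34 = -0.6190.
This image would form 21.048 cm past lens 1, i.e. 10.548 cm beyond lens 2, so it is a virtual object for lens 2: d_o2 = 10.5 - 21.048 = -10.548 cm.
Lens 2: 1/d_i2 = 1/f_2 - 1/d_o2 = 1/19.5 - 1/(-10.548) = 0.14609 cm^-1, so d_i2 = 6.845 cm.
m_2 = -(6.845)/(-10.548) = 0.6490.
Total m = m_1 x m_2 = (-0.6190)(0.6490) = -0.4017.

-0.402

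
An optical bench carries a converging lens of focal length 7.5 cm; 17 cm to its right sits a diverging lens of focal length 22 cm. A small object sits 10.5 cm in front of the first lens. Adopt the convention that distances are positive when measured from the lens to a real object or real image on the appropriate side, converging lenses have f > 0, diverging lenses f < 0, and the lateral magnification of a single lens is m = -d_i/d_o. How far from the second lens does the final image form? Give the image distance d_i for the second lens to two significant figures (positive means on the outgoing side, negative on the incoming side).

16 cm

First lens: d_i1 = 1/(1/7.5 - 1/10.5) = 26.250 cm.
This image would form 26.250 cm past lens 1, i.e. 9.250 cm beyond lens 2, so it is a virtual object for lens 2: d_o2 = 17 - 26.250 = -9.250 cm.
Second lens: d_i2 = 1/(1/(-22) - 1/(-9.250)) = 15.961 cm.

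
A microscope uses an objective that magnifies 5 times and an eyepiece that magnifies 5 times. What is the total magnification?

25

The overall magnification of a compound microscope is the product of the objective and eyepiece magnifications:
M = M_obj x M_eye = 5 x 5 = 25.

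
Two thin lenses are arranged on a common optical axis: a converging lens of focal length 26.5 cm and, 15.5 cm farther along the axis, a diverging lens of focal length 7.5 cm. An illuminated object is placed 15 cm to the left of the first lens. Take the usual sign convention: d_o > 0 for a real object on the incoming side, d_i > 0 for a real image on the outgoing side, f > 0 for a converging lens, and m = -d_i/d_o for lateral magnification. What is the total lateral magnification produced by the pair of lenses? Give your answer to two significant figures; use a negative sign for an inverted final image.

Lens 1: 1/d_i1 = 1/f_1 - 1/d_o1 = 1/26.5 - 1/15 = -0.02893 cm^-1, so d_i1 = -34.565 cm.
m_1 = -(-34.565)/15 = 2.3043.
The intermediate image is virtual, 34.565 cm to the left of lens 1, so d_o2 = L - d_i1 = 15.5 - (-34.565) = 50.065 cm.
Lens 2: 1/d_i2 = 1/f_2 - 1/d_o2 = 1/(-7.5) - 1/(50.065) = -0.15331 cm^-1, so d_i2 = -6.523 cm.
m_2 = -(-6.523)/(50.065) = 0.1303.
Total m = m_1 x m_2 = (2.3043)(0.1303) = 0.3002.

0.30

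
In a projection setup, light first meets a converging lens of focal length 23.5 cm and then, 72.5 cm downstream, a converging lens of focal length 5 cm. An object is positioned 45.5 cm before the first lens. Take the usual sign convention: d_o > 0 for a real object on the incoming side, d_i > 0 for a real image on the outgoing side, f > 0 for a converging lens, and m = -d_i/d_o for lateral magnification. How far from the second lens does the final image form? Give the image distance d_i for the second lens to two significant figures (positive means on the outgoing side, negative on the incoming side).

6.3 cm

Applying the thin-lens equation to the first lens, 1/23.5 = 1/45.5 + 1/d_i1, which gives d_i1 = 48.602 cm.
The intermediate image is 48.602 cm to the right of lens 1, so d_o2 = L - d_i1 = 72.5 - 48.602 = 23.898 cm.
Applying the thin-lens equation again with f_2 = 5 cm and d_o2 = 23.898 cm gives d_i2 = 6.323 cm.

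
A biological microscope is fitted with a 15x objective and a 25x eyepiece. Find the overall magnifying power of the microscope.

The overall magnification of a compound microscope is the product of the objective and eyepiece magnifications:
M = M_obj x M_eye = 15 x 25 = 375.

375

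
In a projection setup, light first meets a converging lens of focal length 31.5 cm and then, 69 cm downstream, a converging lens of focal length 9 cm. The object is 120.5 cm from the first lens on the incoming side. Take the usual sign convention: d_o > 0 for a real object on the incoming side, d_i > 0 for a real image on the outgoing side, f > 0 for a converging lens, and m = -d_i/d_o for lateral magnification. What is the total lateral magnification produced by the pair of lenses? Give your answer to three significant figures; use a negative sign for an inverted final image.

0.184

Applying the thin-lens equation to the first lens, 1/31.5 = 1/120.5 + 1/d_i1, which gives d_i1 = 42.649 cm.
Its lateral magnification is m_1 = -d_i1/d_o1 = -(42.649)/120.5 = -0.3539.
The intermediate image is 42.649 cm to the right of lens 1, so d_o2 = L - d_i1 = 69 - 42.649 = 26.351 cm.
Applying the thin-lens equation again with f_2 = 9 cm and d_o2 = 26.351 cm gives d_i2 = 13.668 cm.
m_2 = -(13.668)/(26.351) = -0.5187.
Total m = m_1 x m_2 = (-0.3539)(-0.5187) = 0.1836.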